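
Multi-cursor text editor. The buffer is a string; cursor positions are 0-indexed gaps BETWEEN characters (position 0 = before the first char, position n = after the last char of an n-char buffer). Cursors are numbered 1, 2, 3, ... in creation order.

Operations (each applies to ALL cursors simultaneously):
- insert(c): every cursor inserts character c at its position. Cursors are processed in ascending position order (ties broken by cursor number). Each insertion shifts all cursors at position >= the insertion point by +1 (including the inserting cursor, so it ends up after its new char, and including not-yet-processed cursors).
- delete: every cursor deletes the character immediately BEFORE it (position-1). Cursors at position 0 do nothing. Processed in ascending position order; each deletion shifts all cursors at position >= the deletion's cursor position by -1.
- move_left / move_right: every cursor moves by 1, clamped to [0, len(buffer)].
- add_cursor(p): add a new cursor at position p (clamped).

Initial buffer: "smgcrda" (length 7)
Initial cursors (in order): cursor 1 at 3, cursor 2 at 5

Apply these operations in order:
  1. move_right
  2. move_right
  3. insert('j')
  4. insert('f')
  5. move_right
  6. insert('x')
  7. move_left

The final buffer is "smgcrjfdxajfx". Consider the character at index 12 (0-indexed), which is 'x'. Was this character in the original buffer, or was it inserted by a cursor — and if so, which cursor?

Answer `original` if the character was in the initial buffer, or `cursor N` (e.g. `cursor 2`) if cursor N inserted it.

Answer: cursor 2

Derivation:
After op 1 (move_right): buffer="smgcrda" (len 7), cursors c1@4 c2@6, authorship .......
After op 2 (move_right): buffer="smgcrda" (len 7), cursors c1@5 c2@7, authorship .......
After op 3 (insert('j')): buffer="smgcrjdaj" (len 9), cursors c1@6 c2@9, authorship .....1..2
After op 4 (insert('f')): buffer="smgcrjfdajf" (len 11), cursors c1@7 c2@11, authorship .....11..22
After op 5 (move_right): buffer="smgcrjfdajf" (len 11), cursors c1@8 c2@11, authorship .....11..22
After op 6 (insert('x')): buffer="smgcrjfdxajfx" (len 13), cursors c1@9 c2@13, authorship .....11.1.222
After op 7 (move_left): buffer="smgcrjfdxajfx" (len 13), cursors c1@8 c2@12, authorship .....11.1.222
Authorship (.=original, N=cursor N): . . . . . 1 1 . 1 . 2 2 2
Index 12: author = 2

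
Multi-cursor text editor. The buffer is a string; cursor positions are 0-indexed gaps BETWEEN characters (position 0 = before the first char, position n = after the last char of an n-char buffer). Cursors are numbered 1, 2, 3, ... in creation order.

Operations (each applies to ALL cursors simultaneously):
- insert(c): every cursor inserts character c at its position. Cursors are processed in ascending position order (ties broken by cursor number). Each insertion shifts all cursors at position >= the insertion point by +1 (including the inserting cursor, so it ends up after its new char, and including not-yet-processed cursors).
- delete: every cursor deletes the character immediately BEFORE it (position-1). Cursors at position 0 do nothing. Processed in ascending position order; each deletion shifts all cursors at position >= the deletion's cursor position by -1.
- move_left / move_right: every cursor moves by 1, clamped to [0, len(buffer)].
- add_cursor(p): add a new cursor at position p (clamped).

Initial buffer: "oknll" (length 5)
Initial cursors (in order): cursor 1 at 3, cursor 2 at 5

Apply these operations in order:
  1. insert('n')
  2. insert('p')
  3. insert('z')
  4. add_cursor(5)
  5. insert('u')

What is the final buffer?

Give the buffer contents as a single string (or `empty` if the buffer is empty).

Answer: oknnpuzullnpzu

Derivation:
After op 1 (insert('n')): buffer="oknnlln" (len 7), cursors c1@4 c2@7, authorship ...1..2
After op 2 (insert('p')): buffer="oknnpllnp" (len 9), cursors c1@5 c2@9, authorship ...11..22
After op 3 (insert('z')): buffer="oknnpzllnpz" (len 11), cursors c1@6 c2@11, authorship ...111..222
After op 4 (add_cursor(5)): buffer="oknnpzllnpz" (len 11), cursors c3@5 c1@6 c2@11, authorship ...111..222
After op 5 (insert('u')): buffer="oknnpuzullnpzu" (len 14), cursors c3@6 c1@8 c2@14, authorship ...11311..2222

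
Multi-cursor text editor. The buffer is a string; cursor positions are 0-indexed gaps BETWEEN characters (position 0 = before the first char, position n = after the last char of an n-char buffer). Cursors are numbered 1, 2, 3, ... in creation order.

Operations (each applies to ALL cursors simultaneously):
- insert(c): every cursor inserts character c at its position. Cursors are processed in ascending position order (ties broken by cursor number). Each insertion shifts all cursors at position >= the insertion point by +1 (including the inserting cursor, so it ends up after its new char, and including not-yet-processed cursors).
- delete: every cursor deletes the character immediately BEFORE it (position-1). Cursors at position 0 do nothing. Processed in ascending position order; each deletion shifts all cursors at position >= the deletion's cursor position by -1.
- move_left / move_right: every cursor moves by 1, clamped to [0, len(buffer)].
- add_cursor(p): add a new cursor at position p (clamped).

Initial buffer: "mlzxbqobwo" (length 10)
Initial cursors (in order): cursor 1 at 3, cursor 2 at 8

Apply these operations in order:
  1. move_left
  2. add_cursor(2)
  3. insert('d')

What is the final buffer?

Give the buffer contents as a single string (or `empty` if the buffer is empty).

Answer: mlddzxbqodbwo

Derivation:
After op 1 (move_left): buffer="mlzxbqobwo" (len 10), cursors c1@2 c2@7, authorship ..........
After op 2 (add_cursor(2)): buffer="mlzxbqobwo" (len 10), cursors c1@2 c3@2 c2@7, authorship ..........
After op 3 (insert('d')): buffer="mlddzxbqodbwo" (len 13), cursors c1@4 c3@4 c2@10, authorship ..13.....2...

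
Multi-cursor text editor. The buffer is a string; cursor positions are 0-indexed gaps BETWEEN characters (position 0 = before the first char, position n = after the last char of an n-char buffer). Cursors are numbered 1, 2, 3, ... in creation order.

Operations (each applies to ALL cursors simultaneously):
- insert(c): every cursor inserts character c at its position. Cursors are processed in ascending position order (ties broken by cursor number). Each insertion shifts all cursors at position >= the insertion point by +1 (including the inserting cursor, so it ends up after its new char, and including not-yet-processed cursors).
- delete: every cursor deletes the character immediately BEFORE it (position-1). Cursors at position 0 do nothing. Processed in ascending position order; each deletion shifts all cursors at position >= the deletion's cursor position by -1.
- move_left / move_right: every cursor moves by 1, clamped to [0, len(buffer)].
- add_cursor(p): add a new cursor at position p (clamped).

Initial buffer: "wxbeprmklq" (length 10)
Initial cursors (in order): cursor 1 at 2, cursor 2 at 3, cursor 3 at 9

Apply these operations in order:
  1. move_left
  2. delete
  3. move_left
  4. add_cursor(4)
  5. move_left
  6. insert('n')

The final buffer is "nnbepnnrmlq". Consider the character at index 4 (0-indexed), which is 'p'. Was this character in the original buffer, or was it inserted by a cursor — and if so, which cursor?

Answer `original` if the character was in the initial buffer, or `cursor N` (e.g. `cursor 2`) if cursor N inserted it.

Answer: original

Derivation:
After op 1 (move_left): buffer="wxbeprmklq" (len 10), cursors c1@1 c2@2 c3@8, authorship ..........
After op 2 (delete): buffer="beprmlq" (len 7), cursors c1@0 c2@0 c3@5, authorship .......
After op 3 (move_left): buffer="beprmlq" (len 7), cursors c1@0 c2@0 c3@4, authorship .......
After op 4 (add_cursor(4)): buffer="beprmlq" (len 7), cursors c1@0 c2@0 c3@4 c4@4, authorship .......
After op 5 (move_left): buffer="beprmlq" (len 7), cursors c1@0 c2@0 c3@3 c4@3, authorship .......
After op 6 (insert('n')): buffer="nnbepnnrmlq" (len 11), cursors c1@2 c2@2 c3@7 c4@7, authorship 12...34....
Authorship (.=original, N=cursor N): 1 2 . . . 3 4 . . . .
Index 4: author = original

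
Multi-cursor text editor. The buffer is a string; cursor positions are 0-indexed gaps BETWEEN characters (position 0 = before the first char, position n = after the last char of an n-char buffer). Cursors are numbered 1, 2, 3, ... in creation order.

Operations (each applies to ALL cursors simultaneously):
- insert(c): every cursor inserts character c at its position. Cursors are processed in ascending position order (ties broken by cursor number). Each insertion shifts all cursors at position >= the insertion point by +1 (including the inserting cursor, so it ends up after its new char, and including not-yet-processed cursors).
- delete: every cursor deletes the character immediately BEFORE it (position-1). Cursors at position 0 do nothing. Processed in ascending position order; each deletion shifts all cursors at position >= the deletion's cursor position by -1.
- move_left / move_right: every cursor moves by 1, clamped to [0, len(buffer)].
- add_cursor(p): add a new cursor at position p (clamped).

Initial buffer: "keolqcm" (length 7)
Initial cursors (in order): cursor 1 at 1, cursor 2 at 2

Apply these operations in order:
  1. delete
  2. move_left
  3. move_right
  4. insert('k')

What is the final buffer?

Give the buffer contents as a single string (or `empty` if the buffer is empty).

Answer: okklqcm

Derivation:
After op 1 (delete): buffer="olqcm" (len 5), cursors c1@0 c2@0, authorship .....
After op 2 (move_left): buffer="olqcm" (len 5), cursors c1@0 c2@0, authorship .....
After op 3 (move_right): buffer="olqcm" (len 5), cursors c1@1 c2@1, authorship .....
After op 4 (insert('k')): buffer="okklqcm" (len 7), cursors c1@3 c2@3, authorship .12....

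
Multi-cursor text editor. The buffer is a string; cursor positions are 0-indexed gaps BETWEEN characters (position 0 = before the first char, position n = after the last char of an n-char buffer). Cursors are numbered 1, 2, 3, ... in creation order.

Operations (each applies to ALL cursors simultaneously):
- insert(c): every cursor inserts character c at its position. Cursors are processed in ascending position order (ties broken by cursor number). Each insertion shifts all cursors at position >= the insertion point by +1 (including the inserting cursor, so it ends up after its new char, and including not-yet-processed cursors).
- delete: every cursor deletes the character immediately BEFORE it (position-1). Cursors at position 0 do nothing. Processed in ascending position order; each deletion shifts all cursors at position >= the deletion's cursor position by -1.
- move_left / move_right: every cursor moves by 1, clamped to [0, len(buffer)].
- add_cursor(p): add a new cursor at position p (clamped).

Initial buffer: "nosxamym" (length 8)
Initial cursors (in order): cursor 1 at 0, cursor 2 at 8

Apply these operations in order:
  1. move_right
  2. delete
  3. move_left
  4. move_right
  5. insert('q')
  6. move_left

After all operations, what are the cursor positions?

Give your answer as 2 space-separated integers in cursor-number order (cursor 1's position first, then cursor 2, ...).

Answer: 1 7

Derivation:
After op 1 (move_right): buffer="nosxamym" (len 8), cursors c1@1 c2@8, authorship ........
After op 2 (delete): buffer="osxamy" (len 6), cursors c1@0 c2@6, authorship ......
After op 3 (move_left): buffer="osxamy" (len 6), cursors c1@0 c2@5, authorship ......
After op 4 (move_right): buffer="osxamy" (len 6), cursors c1@1 c2@6, authorship ......
After op 5 (insert('q')): buffer="oqsxamyq" (len 8), cursors c1@2 c2@8, authorship .1.....2
After op 6 (move_left): buffer="oqsxamyq" (len 8), cursors c1@1 c2@7, authorship .1.....2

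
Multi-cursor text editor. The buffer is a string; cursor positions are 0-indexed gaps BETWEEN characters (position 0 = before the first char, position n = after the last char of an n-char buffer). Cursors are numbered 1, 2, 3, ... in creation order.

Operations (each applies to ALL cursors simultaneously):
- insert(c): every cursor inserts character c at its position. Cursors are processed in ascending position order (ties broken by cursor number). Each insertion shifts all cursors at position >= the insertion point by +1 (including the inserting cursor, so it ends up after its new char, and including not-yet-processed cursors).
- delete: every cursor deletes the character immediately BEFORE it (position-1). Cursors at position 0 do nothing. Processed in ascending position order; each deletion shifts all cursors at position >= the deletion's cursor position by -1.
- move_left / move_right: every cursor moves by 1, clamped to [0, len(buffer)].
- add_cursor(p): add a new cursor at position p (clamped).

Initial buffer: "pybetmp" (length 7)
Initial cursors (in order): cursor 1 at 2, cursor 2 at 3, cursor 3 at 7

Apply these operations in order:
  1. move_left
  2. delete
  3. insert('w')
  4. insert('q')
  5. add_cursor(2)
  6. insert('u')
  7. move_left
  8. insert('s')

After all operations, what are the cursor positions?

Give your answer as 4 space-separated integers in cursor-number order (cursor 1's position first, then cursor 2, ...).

After op 1 (move_left): buffer="pybetmp" (len 7), cursors c1@1 c2@2 c3@6, authorship .......
After op 2 (delete): buffer="betp" (len 4), cursors c1@0 c2@0 c3@3, authorship ....
After op 3 (insert('w')): buffer="wwbetwp" (len 7), cursors c1@2 c2@2 c3@6, authorship 12...3.
After op 4 (insert('q')): buffer="wwqqbetwqp" (len 10), cursors c1@4 c2@4 c3@9, authorship 1212...33.
After op 5 (add_cursor(2)): buffer="wwqqbetwqp" (len 10), cursors c4@2 c1@4 c2@4 c3@9, authorship 1212...33.
After op 6 (insert('u')): buffer="wwuqquubetwqup" (len 14), cursors c4@3 c1@7 c2@7 c3@13, authorship 1241212...333.
After op 7 (move_left): buffer="wwuqquubetwqup" (len 14), cursors c4@2 c1@6 c2@6 c3@12, authorship 1241212...333.
After op 8 (insert('s')): buffer="wwsuqqussubetwqsup" (len 18), cursors c4@3 c1@9 c2@9 c3@16, authorship 1244121122...3333.

Answer: 9 9 16 3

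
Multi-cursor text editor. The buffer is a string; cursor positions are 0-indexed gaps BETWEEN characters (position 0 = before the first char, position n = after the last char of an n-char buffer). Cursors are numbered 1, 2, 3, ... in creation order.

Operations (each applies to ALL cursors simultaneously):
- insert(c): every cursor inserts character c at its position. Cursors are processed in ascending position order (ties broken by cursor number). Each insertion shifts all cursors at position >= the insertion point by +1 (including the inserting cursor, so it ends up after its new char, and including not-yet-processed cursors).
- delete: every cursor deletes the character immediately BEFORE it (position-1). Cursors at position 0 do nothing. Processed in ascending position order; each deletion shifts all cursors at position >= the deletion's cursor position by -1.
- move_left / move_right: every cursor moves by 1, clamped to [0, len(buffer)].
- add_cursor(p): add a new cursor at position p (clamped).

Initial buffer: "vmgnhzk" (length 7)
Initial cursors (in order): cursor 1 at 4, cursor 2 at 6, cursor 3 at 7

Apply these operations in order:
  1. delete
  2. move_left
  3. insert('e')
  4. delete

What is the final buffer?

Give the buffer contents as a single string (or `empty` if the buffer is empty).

After op 1 (delete): buffer="vmgh" (len 4), cursors c1@3 c2@4 c3@4, authorship ....
After op 2 (move_left): buffer="vmgh" (len 4), cursors c1@2 c2@3 c3@3, authorship ....
After op 3 (insert('e')): buffer="vmegeeh" (len 7), cursors c1@3 c2@6 c3@6, authorship ..1.23.
After op 4 (delete): buffer="vmgh" (len 4), cursors c1@2 c2@3 c3@3, authorship ....

Answer: vmgh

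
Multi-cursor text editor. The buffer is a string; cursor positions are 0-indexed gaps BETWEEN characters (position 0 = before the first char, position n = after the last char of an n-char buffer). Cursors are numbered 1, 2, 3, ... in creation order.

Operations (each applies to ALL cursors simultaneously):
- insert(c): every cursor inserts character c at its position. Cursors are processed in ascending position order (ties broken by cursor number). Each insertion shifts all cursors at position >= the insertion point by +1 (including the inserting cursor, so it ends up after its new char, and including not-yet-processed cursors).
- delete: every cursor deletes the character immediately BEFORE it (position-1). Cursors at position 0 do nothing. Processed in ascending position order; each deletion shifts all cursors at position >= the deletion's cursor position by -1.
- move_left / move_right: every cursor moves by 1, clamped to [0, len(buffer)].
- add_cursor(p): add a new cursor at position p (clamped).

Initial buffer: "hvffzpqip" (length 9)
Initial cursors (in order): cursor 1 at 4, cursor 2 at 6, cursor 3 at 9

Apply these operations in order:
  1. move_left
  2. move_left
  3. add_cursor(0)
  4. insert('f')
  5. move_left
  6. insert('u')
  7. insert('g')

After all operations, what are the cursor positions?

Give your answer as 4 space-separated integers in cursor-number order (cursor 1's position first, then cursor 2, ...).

After op 1 (move_left): buffer="hvffzpqip" (len 9), cursors c1@3 c2@5 c3@8, authorship .........
After op 2 (move_left): buffer="hvffzpqip" (len 9), cursors c1@2 c2@4 c3@7, authorship .........
After op 3 (add_cursor(0)): buffer="hvffzpqip" (len 9), cursors c4@0 c1@2 c2@4 c3@7, authorship .........
After op 4 (insert('f')): buffer="fhvffffzpqfip" (len 13), cursors c4@1 c1@4 c2@7 c3@11, authorship 4..1..2...3..
After op 5 (move_left): buffer="fhvffffzpqfip" (len 13), cursors c4@0 c1@3 c2@6 c3@10, authorship 4..1..2...3..
After op 6 (insert('u')): buffer="ufhvufffufzpqufip" (len 17), cursors c4@1 c1@5 c2@9 c3@14, authorship 44..11..22...33..
After op 7 (insert('g')): buffer="ugfhvugfffugfzpqugfip" (len 21), cursors c4@2 c1@7 c2@12 c3@18, authorship 444..111..222...333..

Answer: 7 12 18 2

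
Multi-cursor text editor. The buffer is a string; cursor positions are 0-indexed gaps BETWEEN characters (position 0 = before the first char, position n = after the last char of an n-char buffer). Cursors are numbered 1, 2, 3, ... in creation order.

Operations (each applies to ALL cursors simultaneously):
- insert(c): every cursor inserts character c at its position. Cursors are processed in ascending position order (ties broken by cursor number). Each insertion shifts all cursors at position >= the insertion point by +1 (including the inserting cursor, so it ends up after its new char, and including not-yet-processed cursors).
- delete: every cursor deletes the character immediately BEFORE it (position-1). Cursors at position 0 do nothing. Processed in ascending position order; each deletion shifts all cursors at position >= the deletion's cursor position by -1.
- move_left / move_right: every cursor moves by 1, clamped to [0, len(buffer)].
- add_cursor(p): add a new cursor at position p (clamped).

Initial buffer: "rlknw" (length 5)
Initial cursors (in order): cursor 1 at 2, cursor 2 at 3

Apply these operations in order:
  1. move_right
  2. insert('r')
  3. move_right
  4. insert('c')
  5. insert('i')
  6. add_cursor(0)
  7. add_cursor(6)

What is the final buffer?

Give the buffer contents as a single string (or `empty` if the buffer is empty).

After op 1 (move_right): buffer="rlknw" (len 5), cursors c1@3 c2@4, authorship .....
After op 2 (insert('r')): buffer="rlkrnrw" (len 7), cursors c1@4 c2@6, authorship ...1.2.
After op 3 (move_right): buffer="rlkrnrw" (len 7), cursors c1@5 c2@7, authorship ...1.2.
After op 4 (insert('c')): buffer="rlkrncrwc" (len 9), cursors c1@6 c2@9, authorship ...1.12.2
After op 5 (insert('i')): buffer="rlkrncirwci" (len 11), cursors c1@7 c2@11, authorship ...1.112.22
After op 6 (add_cursor(0)): buffer="rlkrncirwci" (len 11), cursors c3@0 c1@7 c2@11, authorship ...1.112.22
After op 7 (add_cursor(6)): buffer="rlkrncirwci" (len 11), cursors c3@0 c4@6 c1@7 c2@11, authorship ...1.112.22

Answer: rlkrncirwci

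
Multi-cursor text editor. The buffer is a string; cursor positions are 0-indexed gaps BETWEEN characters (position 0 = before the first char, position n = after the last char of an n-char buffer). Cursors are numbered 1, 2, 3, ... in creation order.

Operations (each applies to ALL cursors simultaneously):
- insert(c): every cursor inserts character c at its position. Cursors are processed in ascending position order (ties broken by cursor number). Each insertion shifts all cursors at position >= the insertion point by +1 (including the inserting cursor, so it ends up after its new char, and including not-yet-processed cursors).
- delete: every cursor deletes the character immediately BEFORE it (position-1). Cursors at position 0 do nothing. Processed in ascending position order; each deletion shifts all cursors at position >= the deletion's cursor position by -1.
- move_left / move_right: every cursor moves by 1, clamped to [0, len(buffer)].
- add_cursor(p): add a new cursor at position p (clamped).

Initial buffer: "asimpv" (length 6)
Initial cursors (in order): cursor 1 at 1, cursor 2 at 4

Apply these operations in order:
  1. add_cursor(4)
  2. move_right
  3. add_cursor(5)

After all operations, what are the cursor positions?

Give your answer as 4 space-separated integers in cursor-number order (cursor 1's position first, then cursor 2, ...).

After op 1 (add_cursor(4)): buffer="asimpv" (len 6), cursors c1@1 c2@4 c3@4, authorship ......
After op 2 (move_right): buffer="asimpv" (len 6), cursors c1@2 c2@5 c3@5, authorship ......
After op 3 (add_cursor(5)): buffer="asimpv" (len 6), cursors c1@2 c2@5 c3@5 c4@5, authorship ......

Answer: 2 5 5 5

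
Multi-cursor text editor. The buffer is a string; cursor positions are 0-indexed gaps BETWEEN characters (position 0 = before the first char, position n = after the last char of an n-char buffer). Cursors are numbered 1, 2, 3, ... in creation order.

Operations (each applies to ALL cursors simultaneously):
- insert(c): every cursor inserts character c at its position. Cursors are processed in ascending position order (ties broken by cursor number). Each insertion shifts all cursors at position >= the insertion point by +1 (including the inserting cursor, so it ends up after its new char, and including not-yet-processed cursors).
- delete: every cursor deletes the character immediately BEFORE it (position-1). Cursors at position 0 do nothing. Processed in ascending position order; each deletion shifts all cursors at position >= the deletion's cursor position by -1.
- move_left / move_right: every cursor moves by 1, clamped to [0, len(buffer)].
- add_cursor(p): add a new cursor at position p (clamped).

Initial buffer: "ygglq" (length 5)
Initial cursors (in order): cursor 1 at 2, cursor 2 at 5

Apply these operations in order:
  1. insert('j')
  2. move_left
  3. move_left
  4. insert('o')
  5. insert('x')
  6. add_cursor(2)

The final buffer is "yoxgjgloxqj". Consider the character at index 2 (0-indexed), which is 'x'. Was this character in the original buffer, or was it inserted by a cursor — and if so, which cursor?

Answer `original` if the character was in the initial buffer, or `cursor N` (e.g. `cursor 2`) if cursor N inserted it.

After op 1 (insert('j')): buffer="ygjglqj" (len 7), cursors c1@3 c2@7, authorship ..1...2
After op 2 (move_left): buffer="ygjglqj" (len 7), cursors c1@2 c2@6, authorship ..1...2
After op 3 (move_left): buffer="ygjglqj" (len 7), cursors c1@1 c2@5, authorship ..1...2
After op 4 (insert('o')): buffer="yogjgloqj" (len 9), cursors c1@2 c2@7, authorship .1.1..2.2
After op 5 (insert('x')): buffer="yoxgjgloxqj" (len 11), cursors c1@3 c2@9, authorship .11.1..22.2
After op 6 (add_cursor(2)): buffer="yoxgjgloxqj" (len 11), cursors c3@2 c1@3 c2@9, authorship .11.1..22.2
Authorship (.=original, N=cursor N): . 1 1 . 1 . . 2 2 . 2
Index 2: author = 1

Answer: cursor 1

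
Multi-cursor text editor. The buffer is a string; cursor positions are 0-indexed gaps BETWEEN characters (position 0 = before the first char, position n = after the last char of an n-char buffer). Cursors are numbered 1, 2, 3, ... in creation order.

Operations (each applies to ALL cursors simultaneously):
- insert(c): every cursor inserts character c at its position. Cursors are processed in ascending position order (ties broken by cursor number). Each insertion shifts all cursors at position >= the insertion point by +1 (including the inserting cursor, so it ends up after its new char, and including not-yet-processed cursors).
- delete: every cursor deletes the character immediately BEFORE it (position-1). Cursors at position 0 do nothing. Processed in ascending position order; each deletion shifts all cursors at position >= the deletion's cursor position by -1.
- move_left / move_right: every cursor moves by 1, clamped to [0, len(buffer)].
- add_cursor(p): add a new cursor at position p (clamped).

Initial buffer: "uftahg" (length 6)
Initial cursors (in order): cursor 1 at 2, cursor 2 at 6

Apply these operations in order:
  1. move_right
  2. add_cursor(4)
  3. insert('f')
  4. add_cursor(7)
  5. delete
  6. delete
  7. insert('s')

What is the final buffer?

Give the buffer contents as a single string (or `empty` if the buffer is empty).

Answer: ussss

Derivation:
After op 1 (move_right): buffer="uftahg" (len 6), cursors c1@3 c2@6, authorship ......
After op 2 (add_cursor(4)): buffer="uftahg" (len 6), cursors c1@3 c3@4 c2@6, authorship ......
After op 3 (insert('f')): buffer="uftfafhgf" (len 9), cursors c1@4 c3@6 c2@9, authorship ...1.3..2
After op 4 (add_cursor(7)): buffer="uftfafhgf" (len 9), cursors c1@4 c3@6 c4@7 c2@9, authorship ...1.3..2
After op 5 (delete): buffer="uftag" (len 5), cursors c1@3 c3@4 c4@4 c2@5, authorship .....
After op 6 (delete): buffer="u" (len 1), cursors c1@1 c2@1 c3@1 c4@1, authorship .
After op 7 (insert('s')): buffer="ussss" (len 5), cursors c1@5 c2@5 c3@5 c4@5, authorship .1234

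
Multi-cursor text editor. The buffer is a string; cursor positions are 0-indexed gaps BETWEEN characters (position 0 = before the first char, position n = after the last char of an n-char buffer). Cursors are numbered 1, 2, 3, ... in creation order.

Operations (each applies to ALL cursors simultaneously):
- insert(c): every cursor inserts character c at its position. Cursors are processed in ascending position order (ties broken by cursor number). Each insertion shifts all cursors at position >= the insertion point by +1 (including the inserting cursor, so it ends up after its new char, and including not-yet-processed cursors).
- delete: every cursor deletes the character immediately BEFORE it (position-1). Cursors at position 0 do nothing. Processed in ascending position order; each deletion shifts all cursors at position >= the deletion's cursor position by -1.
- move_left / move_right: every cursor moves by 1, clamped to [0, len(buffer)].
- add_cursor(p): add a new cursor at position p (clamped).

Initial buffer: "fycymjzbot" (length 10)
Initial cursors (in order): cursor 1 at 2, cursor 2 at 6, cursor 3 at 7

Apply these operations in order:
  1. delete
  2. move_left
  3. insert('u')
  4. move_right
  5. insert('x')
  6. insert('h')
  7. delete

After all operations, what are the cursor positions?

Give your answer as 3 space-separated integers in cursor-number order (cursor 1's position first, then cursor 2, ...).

After op 1 (delete): buffer="fcymbot" (len 7), cursors c1@1 c2@4 c3@4, authorship .......
After op 2 (move_left): buffer="fcymbot" (len 7), cursors c1@0 c2@3 c3@3, authorship .......
After op 3 (insert('u')): buffer="ufcyuumbot" (len 10), cursors c1@1 c2@6 c3@6, authorship 1...23....
After op 4 (move_right): buffer="ufcyuumbot" (len 10), cursors c1@2 c2@7 c3@7, authorship 1...23....
After op 5 (insert('x')): buffer="ufxcyuumxxbot" (len 13), cursors c1@3 c2@10 c3@10, authorship 1.1..23.23...
After op 6 (insert('h')): buffer="ufxhcyuumxxhhbot" (len 16), cursors c1@4 c2@13 c3@13, authorship 1.11..23.2323...
After op 7 (delete): buffer="ufxcyuumxxbot" (len 13), cursors c1@3 c2@10 c3@10, authorship 1.1..23.23...

Answer: 3 10 10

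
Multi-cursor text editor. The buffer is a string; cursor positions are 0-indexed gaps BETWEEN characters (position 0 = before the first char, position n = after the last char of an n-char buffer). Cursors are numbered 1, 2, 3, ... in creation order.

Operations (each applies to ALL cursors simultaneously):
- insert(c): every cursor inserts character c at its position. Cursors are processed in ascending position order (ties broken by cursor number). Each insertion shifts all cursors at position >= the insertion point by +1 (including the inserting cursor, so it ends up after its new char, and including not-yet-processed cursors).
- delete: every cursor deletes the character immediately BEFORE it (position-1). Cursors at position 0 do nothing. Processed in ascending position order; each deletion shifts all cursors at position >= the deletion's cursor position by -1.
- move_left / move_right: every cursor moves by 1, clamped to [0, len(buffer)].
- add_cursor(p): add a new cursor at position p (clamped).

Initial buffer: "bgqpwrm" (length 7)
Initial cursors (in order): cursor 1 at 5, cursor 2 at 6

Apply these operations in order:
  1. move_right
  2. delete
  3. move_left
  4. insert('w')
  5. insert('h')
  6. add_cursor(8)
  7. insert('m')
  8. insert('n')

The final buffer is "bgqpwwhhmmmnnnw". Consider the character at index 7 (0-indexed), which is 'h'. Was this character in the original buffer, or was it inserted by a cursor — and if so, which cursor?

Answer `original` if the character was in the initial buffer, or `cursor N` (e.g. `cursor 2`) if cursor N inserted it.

Answer: cursor 2

Derivation:
After op 1 (move_right): buffer="bgqpwrm" (len 7), cursors c1@6 c2@7, authorship .......
After op 2 (delete): buffer="bgqpw" (len 5), cursors c1@5 c2@5, authorship .....
After op 3 (move_left): buffer="bgqpw" (len 5), cursors c1@4 c2@4, authorship .....
After op 4 (insert('w')): buffer="bgqpwww" (len 7), cursors c1@6 c2@6, authorship ....12.
After op 5 (insert('h')): buffer="bgqpwwhhw" (len 9), cursors c1@8 c2@8, authorship ....1212.
After op 6 (add_cursor(8)): buffer="bgqpwwhhw" (len 9), cursors c1@8 c2@8 c3@8, authorship ....1212.
After op 7 (insert('m')): buffer="bgqpwwhhmmmw" (len 12), cursors c1@11 c2@11 c3@11, authorship ....1212123.
After op 8 (insert('n')): buffer="bgqpwwhhmmmnnnw" (len 15), cursors c1@14 c2@14 c3@14, authorship ....1212123123.
Authorship (.=original, N=cursor N): . . . . 1 2 1 2 1 2 3 1 2 3 .
Index 7: author = 2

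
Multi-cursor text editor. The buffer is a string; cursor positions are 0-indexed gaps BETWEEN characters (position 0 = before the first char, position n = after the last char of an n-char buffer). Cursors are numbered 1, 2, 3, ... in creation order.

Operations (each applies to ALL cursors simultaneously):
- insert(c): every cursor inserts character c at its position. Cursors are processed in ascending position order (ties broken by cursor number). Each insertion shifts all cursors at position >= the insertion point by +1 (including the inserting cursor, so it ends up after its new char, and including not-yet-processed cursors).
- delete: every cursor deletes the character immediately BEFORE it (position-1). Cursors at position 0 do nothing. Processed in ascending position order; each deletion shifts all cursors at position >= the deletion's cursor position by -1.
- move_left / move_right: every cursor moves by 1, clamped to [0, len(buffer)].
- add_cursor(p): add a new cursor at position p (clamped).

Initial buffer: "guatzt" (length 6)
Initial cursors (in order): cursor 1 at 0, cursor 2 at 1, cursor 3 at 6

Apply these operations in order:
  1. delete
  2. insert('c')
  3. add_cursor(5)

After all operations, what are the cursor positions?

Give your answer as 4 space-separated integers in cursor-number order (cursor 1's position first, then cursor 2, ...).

Answer: 2 2 7 5

Derivation:
After op 1 (delete): buffer="uatz" (len 4), cursors c1@0 c2@0 c3@4, authorship ....
After op 2 (insert('c')): buffer="ccuatzc" (len 7), cursors c1@2 c2@2 c3@7, authorship 12....3
After op 3 (add_cursor(5)): buffer="ccuatzc" (len 7), cursors c1@2 c2@2 c4@5 c3@7, authorship 12....3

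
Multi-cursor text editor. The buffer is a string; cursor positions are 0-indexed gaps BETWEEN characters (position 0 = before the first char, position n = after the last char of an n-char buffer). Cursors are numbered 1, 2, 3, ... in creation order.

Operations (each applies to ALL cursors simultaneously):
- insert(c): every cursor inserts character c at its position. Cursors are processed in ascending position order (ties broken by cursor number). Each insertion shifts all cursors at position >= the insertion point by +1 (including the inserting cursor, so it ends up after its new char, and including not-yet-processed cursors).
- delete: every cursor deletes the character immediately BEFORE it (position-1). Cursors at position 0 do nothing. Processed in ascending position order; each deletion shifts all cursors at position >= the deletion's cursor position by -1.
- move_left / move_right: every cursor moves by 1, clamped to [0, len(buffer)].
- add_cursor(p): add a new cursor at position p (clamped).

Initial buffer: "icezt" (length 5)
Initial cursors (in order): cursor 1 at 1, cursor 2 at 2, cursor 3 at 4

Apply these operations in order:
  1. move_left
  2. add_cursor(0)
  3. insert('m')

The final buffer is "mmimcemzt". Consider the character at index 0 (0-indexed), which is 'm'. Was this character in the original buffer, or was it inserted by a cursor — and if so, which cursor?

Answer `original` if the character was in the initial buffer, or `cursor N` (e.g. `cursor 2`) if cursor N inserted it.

After op 1 (move_left): buffer="icezt" (len 5), cursors c1@0 c2@1 c3@3, authorship .....
After op 2 (add_cursor(0)): buffer="icezt" (len 5), cursors c1@0 c4@0 c2@1 c3@3, authorship .....
After op 3 (insert('m')): buffer="mmimcemzt" (len 9), cursors c1@2 c4@2 c2@4 c3@7, authorship 14.2..3..
Authorship (.=original, N=cursor N): 1 4 . 2 . . 3 . .
Index 0: author = 1

Answer: cursor 1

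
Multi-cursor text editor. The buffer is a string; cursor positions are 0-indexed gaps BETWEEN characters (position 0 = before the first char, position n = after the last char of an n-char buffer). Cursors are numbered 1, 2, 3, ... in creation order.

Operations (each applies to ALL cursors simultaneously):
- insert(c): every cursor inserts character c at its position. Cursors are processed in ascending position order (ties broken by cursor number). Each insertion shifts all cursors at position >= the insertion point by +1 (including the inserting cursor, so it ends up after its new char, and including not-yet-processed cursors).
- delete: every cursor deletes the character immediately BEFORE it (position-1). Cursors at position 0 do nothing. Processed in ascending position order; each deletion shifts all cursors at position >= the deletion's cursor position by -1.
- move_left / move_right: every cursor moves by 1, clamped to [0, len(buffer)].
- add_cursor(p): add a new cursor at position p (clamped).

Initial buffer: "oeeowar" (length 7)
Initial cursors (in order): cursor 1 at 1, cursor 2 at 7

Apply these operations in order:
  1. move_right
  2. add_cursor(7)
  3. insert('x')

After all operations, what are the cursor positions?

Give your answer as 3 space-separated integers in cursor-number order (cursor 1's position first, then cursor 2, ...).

After op 1 (move_right): buffer="oeeowar" (len 7), cursors c1@2 c2@7, authorship .......
After op 2 (add_cursor(7)): buffer="oeeowar" (len 7), cursors c1@2 c2@7 c3@7, authorship .......
After op 3 (insert('x')): buffer="oexeowarxx" (len 10), cursors c1@3 c2@10 c3@10, authorship ..1.....23

Answer: 3 10 10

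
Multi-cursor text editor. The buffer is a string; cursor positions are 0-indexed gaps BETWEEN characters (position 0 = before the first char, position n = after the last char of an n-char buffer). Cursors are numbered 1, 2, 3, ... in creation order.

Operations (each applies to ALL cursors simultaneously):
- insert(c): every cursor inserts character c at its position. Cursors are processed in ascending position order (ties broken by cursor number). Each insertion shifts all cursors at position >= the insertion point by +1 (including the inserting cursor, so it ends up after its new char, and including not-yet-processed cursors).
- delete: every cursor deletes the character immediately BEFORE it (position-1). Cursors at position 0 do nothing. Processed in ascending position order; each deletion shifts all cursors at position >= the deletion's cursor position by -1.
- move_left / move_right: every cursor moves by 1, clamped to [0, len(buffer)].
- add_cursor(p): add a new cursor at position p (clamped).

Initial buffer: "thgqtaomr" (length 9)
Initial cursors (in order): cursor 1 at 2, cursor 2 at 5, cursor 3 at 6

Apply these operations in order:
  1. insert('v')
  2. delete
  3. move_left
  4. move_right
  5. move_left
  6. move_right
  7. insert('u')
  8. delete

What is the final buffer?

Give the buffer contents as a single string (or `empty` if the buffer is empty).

Answer: thgqtaomr

Derivation:
After op 1 (insert('v')): buffer="thvgqtvavomr" (len 12), cursors c1@3 c2@7 c3@9, authorship ..1...2.3...
After op 2 (delete): buffer="thgqtaomr" (len 9), cursors c1@2 c2@5 c3@6, authorship .........
After op 3 (move_left): buffer="thgqtaomr" (len 9), cursors c1@1 c2@4 c3@5, authorship .........
After op 4 (move_right): buffer="thgqtaomr" (len 9), cursors c1@2 c2@5 c3@6, authorship .........
After op 5 (move_left): buffer="thgqtaomr" (len 9), cursors c1@1 c2@4 c3@5, authorship .........
After op 6 (move_right): buffer="thgqtaomr" (len 9), cursors c1@2 c2@5 c3@6, authorship .........
After op 7 (insert('u')): buffer="thugqtuauomr" (len 12), cursors c1@3 c2@7 c3@9, authorship ..1...2.3...
After op 8 (delete): buffer="thgqtaomr" (len 9), cursors c1@2 c2@5 c3@6, authorship .........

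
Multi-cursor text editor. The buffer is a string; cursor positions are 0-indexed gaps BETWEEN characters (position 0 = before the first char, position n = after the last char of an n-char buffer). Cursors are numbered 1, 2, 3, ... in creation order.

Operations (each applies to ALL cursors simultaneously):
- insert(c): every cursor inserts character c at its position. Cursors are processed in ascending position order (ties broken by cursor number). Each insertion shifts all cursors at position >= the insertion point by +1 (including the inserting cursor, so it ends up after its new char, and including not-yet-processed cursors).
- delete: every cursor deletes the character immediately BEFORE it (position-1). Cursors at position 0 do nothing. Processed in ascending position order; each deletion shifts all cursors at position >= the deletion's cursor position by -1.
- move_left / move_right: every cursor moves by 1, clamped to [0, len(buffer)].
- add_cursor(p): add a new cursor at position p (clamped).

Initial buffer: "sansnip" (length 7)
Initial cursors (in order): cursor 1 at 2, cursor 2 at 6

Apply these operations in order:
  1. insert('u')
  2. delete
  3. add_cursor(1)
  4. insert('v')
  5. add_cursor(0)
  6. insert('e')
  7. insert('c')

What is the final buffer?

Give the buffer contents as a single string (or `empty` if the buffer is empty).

After op 1 (insert('u')): buffer="saunsniup" (len 9), cursors c1@3 c2@8, authorship ..1....2.
After op 2 (delete): buffer="sansnip" (len 7), cursors c1@2 c2@6, authorship .......
After op 3 (add_cursor(1)): buffer="sansnip" (len 7), cursors c3@1 c1@2 c2@6, authorship .......
After op 4 (insert('v')): buffer="svavnsnivp" (len 10), cursors c3@2 c1@4 c2@9, authorship .3.1....2.
After op 5 (add_cursor(0)): buffer="svavnsnivp" (len 10), cursors c4@0 c3@2 c1@4 c2@9, authorship .3.1....2.
After op 6 (insert('e')): buffer="esveavensnivep" (len 14), cursors c4@1 c3@4 c1@7 c2@13, authorship 4.33.11....22.
After op 7 (insert('c')): buffer="ecsvecavecnsnivecp" (len 18), cursors c4@2 c3@6 c1@10 c2@17, authorship 44.333.111....222.

Answer: ecsvecavecnsnivecp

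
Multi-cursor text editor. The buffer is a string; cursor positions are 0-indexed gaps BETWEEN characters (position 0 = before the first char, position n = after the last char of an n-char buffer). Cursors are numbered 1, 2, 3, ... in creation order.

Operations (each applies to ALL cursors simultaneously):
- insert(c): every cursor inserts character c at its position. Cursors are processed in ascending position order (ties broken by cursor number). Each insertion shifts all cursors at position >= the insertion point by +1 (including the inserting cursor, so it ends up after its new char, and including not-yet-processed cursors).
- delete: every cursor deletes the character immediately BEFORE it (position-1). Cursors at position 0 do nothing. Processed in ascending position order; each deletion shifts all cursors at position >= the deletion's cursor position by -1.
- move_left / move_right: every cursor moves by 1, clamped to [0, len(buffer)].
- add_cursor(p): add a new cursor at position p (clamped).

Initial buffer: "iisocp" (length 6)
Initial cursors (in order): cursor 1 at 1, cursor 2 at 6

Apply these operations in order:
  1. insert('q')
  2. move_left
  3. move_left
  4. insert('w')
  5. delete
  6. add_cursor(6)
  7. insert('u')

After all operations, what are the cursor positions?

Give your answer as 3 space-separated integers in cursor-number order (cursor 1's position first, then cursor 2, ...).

After op 1 (insert('q')): buffer="iqisocpq" (len 8), cursors c1@2 c2@8, authorship .1.....2
After op 2 (move_left): buffer="iqisocpq" (len 8), cursors c1@1 c2@7, authorship .1.....2
After op 3 (move_left): buffer="iqisocpq" (len 8), cursors c1@0 c2@6, authorship .1.....2
After op 4 (insert('w')): buffer="wiqisocwpq" (len 10), cursors c1@1 c2@8, authorship 1.1....2.2
After op 5 (delete): buffer="iqisocpq" (len 8), cursors c1@0 c2@6, authorship .1.....2
After op 6 (add_cursor(6)): buffer="iqisocpq" (len 8), cursors c1@0 c2@6 c3@6, authorship .1.....2
After op 7 (insert('u')): buffer="uiqisocuupq" (len 11), cursors c1@1 c2@9 c3@9, authorship 1.1....23.2

Answer: 1 9 9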